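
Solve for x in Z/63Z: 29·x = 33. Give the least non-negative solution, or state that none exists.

gcd(29, 63) = 1, so a unique solution mod 63 exists.
29⁻¹ ≡ 50 (mod 63).
x ≡ 50·33 ≡ 12 (mod 63).

12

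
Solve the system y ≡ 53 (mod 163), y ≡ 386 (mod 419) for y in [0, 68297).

20917

163⁻¹ mod 419: 163*18 ≡ 1 (mod 419), so 163⁻¹ ≡ 18.
y = 53 + 163*((386 − 53)*18 mod 419) = 53 + 163*128 = 20917.
Check: 20917 mod 163 = 53, 20917 mod 419 = 386. ✓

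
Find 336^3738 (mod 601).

By square-and-multiply:
3738 in binary is 111010011010, i.e. 3738 = 2048 + 1024 + 512 + 128 + 16 + 8 + 2.
336^1 ≡ 336 (mod 601)
336^2 ≡ 336^2 = 112896 ≡ 509 (mod 601)
336^4 ≡ 509^2 = 259081 ≡ 50 (mod 601)
336^8 ≡ 50^2 = 2500 ≡ 96 (mod 601)
336^16 ≡ 96^2 = 9216 ≡ 201 (mod 601)
336^32 ≡ 201^2 = 40401 ≡ 134 (mod 601)
336^64 ≡ 134^2 = 17956 ≡ 527 (mod 601)
336^128 ≡ 527^2 = 277729 ≡ 67 (mod 601)
336^256 ≡ 67^2 = 4489 ≡ 282 (mod 601)
336^512 ≡ 282^2 = 79524 ≡ 192 (mod 601)
336^1024 ≡ 192^2 = 36864 ≡ 203 (mod 601)
336^2048 ≡ 203^2 = 41209 ≡ 341 (mod 601)
336^3738 = 336^2048 · 336^1024 · 336^512 · 336^128 · 336^16 · 336^8 · 336^2 ≡ 341 · 203 · 192 · 67 · 201 · 96 · 509 (mod 601).
Accumulate the product:
341 · 203 = 69223 ≡ 108
108 · 192 = 20736 ≡ 302
302 · 67 = 20234 ≡ 401
401 · 201 = 80601 ≡ 67
67 · 96 = 6432 ≡ 422
422 · 509 = 214798 ≡ 241

241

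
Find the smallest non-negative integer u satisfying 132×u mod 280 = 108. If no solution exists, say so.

39

gcd(132, 280) = 4, and 4 | 108, so solutions exist.
Divide through by 4: 33×u ≡ 27 (mod 70).
33⁻¹ ≡ 17 (mod 70).
u ≡ 17×27 ≡ 39 (mod 70).
The smallest non-negative solution is u = 39.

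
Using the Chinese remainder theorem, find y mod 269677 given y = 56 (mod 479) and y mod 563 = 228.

63284

479⁻¹ mod 563: 479·315 ≡ 1 (mod 563), so 479⁻¹ ≡ 315.
y = 56 + 479·((228 − 56)·315 mod 563) = 56 + 479·132 = 63284.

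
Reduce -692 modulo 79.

-692 = -9*79 + 19, so -692 ≡ 19 (mod 79).

19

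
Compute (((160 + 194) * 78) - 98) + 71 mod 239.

160 + 194 = 354 ≡ 115 (mod 239)
115 * 78 = 8970 ≡ 127 (mod 239)
127 - 98 = 29
29 + 71 = 100

100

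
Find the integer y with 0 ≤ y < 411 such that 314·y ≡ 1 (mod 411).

161

411 = 1×314 + 97
314 = 3×97 + 23
97 = 4×23 + 5
23 = 4×5 + 3
5 = 1×3 + 2
3 = 1×2 + 1
2 = 2×1 + 0
gcd(314, 411) = 1, so the inverse exists.
Bézout: 1 = −123×411 + 161×314.
So 314⁻¹ ≡ 161 (mod 411).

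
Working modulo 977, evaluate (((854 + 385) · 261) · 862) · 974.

854 + 385 = 1239 ≡ 262 (mod 977)
262 · 261 = 68382 ≡ 969 (mod 977)
969 · 862 = 835278 ≡ 920 (mod 977)
920 · 974 = 896080 ≡ 171 (mod 977)

171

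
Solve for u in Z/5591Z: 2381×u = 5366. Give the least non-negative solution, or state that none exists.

gcd(2381, 5591) = 1, so a unique solution mod 5591 exists.
2381⁻¹ ≡ 2057 (mod 5591).
u ≡ 2057×5366 ≡ 1228 (mod 5591).

1228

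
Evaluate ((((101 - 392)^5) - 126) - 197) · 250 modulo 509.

156

101 - 392 = -291 ≡ 218 (mod 509)
(218)^5 ≡ 458 (mod 509)
458 - 126 = 332
332 - 197 = 135
135 · 250 = 33750 ≡ 156 (mod 509)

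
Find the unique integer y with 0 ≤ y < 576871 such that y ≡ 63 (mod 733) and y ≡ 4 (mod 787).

203837

733⁻¹ mod 787: 733·102 ≡ 1 (mod 787), so 733⁻¹ ≡ 102.
y = 63 + 733·((4 − 63)·102 mod 787) = 63 + 733·278 = 203837.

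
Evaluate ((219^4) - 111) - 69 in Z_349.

(219)^4 ≡ 266 (mod 349)
266 - 111 = 155
155 - 69 = 86

86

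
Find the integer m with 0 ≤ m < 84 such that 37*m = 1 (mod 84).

84 = 2×37 + 10
37 = 3×10 + 7
10 = 1×7 + 3
7 = 2×3 + 1
3 = 3×1 + 0
gcd(37, 84) = 1, so the inverse exists.
Bézout: 1 = −11×84 + 25×37.
So 37⁻¹ ≡ 25 (mod 84).

25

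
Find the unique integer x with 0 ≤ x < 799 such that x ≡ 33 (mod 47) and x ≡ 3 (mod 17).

47⁻¹ mod 17: 47×4 ≡ 1 (mod 17), so 47⁻¹ ≡ 4.
x = 33 + 47×((3 − 33)×4 mod 17) = 33 + 47×16 = 785.

785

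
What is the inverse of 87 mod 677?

428

Run the extended Euclidean algorithm:
677 = 7*87 + 68
87 = 1*68 + 19
68 = 3*19 + 11
19 = 1*11 + 8
11 = 1*8 + 3
8 = 2*3 + 2
3 = 1*2 + 1
2 = 2*1 + 0
gcd(87, 677) = 1, so the inverse exists.
Bézout: 1 = 32*677 − 249*87.
So 87⁻¹ ≡ −249 ≡ 428 (mod 677).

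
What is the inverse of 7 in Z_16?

Run the extended Euclidean algorithm:
16 = 2·7 + 2
7 = 3·2 + 1
2 = 2·1 + 0
gcd(7, 16) = 1, so the inverse exists.
Bézout: 1 = −3·16 + 7·7.
So 7⁻¹ ≡ 7 (mod 16).

7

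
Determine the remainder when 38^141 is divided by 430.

78

Using repeated squaring:
141 in binary is 10001101, i.e. 141 = 128 + 8 + 4 + 1.
38^1 ≡ 38 (mod 430)
38^2 ≡ 38^2 = 1444 ≡ 154 (mod 430)
38^4 ≡ 154^2 = 23716 ≡ 66 (mod 430)
38^8 ≡ 66^2 = 4356 ≡ 56 (mod 430)
38^16 ≡ 56^2 = 3136 ≡ 126 (mod 430)
38^32 ≡ 126^2 = 15876 ≡ 396 (mod 430)
38^64 ≡ 396^2 = 156816 ≡ 296 (mod 430)
38^128 ≡ 296^2 = 87616 ≡ 326 (mod 430)
38^141 = 38^128 × 38^8 × 38^4 × 38^1 ≡ 326 × 56 × 66 × 38 (mod 430).
Accumulate the product:
326 × 56 = 18256 ≡ 196
196 × 66 = 12936 ≡ 36
36 × 38 = 1368 ≡ 78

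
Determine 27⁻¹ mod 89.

Apply the Euclidean algorithm and back-substitute:
89 = 3·27 + 8
27 = 3·8 + 3
8 = 2·3 + 2
3 = 1·2 + 1
2 = 2·1 + 0
gcd(27, 89) = 1, so the inverse exists.
Bézout: 1 = −10·89 + 33·27.
So 27⁻¹ ≡ 33 (mod 89).

33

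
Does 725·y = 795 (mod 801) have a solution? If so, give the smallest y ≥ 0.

gcd(725, 801) = 1, so a unique solution mod 801 exists.
725⁻¹ ≡ 137 (mod 801).
y ≡ 137·795 ≡ 780 (mod 801).

780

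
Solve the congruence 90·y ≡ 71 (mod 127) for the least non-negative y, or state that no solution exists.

gcd(90, 127) = 1, so a unique solution mod 127 exists.
90⁻¹ ≡ 24 (mod 127).
y ≡ 24·71 ≡ 53 (mod 127).

53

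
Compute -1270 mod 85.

-1270 = -15*85 + 5, so -1270 ≡ 5 (mod 85).

5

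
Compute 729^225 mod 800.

By square-and-multiply:
225 in binary is 11100001, i.e. 225 = 128 + 64 + 32 + 1.
729^1 ≡ 729 (mod 800)
729^2 ≡ 729^2 = 531441 ≡ 241 (mod 800)
729^4 ≡ 241^2 = 58081 ≡ 481 (mod 800)
729^8 ≡ 481^2 = 231361 ≡ 161 (mod 800)
729^16 ≡ 161^2 = 25921 ≡ 321 (mod 800)
729^32 ≡ 321^2 = 103041 ≡ 641 (mod 800)
729^64 ≡ 641^2 = 410881 ≡ 481 (mod 800)
729^128 ≡ 481^2 = 231361 ≡ 161 (mod 800)
729^225 = 729^128 × 729^64 × 729^32 × 729^1 ≡ 161 × 481 × 641 × 729 (mod 800).
Accumulate the product:
161 × 481 = 77441 ≡ 641
641 × 641 = 410881 ≡ 481
481 × 729 = 350649 ≡ 249

249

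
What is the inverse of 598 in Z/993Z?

181

Apply the Euclidean algorithm and back-substitute:
993 = 1*598 + 395
598 = 1*395 + 203
395 = 1*203 + 192
203 = 1*192 + 11
192 = 17*11 + 5
11 = 2*5 + 1
5 = 5*1 + 0
gcd(598, 993) = 1, so the inverse exists.
Back-substitute for 1:
1 = 1*11 − 2*5
  = −2*192 + 35*11
  = 35*203 − 37*192
  = −37*395 + 72*203
  = 72*598 − 109*395
  = −109*993 + 181*598
So 598⁻¹ ≡ 181 (mod 993).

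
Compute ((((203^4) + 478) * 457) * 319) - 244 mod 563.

(203)^4 ≡ 277 (mod 563)
277 + 478 = 755 ≡ 192 (mod 563)
192 * 457 = 87744 ≡ 479 (mod 563)
479 * 319 = 152801 ≡ 228 (mod 563)
228 - 244 = -16 ≡ 547 (mod 563)

547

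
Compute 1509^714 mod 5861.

5510

1509^1 ≡ 1509 (mod 5861)
1509^2 ≡ 1509^2 = 2277081 ≡ 3013 (mod 5861)
1509^4 ≡ 3013^2 = 9078169 ≡ 5341 (mod 5861)
1509^8 ≡ 5341^2 = 28526281 ≡ 794 (mod 5861)
1509^16 ≡ 794^2 = 630436 ≡ 3309 (mod 5861)
1509^32 ≡ 3309^2 = 10949481 ≡ 1133 (mod 5861)
1509^64 ≡ 1133^2 = 1283689 ≡ 130 (mod 5861)
1509^128 ≡ 130^2 = 16900 ≡ 5178 (mod 5861)
1509^256 ≡ 5178^2 = 26811684 ≡ 3470 (mod 5861)
1509^512 ≡ 3470^2 = 12040900 ≡ 2406 (mod 5861)
1509^714 = 1509^512 * 1509^128 * 1509^64 * 1509^8 * 1509^2 ≡ 2406 * 5178 * 130 * 794 * 3013 (mod 5861).
Accumulate the product:
2406 * 5178 = 12458268 ≡ 3643
3643 * 130 = 473590 ≡ 4710
4710 * 794 = 3739740 ≡ 422
422 * 3013 = 1271486 ≡ 5510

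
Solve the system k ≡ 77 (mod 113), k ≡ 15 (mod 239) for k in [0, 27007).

113⁻¹ mod 239: 113×55 ≡ 1 (mod 239), so 113⁻¹ ≡ 55.
k = 77 + 113×((15 − 77)×55 mod 239) = 77 + 113×175 = 19852.
Check: 19852 mod 113 = 77, 19852 mod 239 = 15. ✓

19852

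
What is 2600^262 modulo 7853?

7023

By square-and-multiply:
262 in binary is 100000110, i.e. 262 = 256 + 4 + 2.
2600^1 ≡ 2600 (mod 7853)
2600^2 ≡ 2600^2 = 6760000 ≡ 6420 (mod 7853)
2600^4 ≡ 6420^2 = 41216400 ≡ 3856 (mod 7853)
2600^8 ≡ 3856^2 = 14868736 ≡ 3007 (mod 7853)
2600^16 ≡ 3007^2 = 9042049 ≡ 3246 (mod 7853)
2600^32 ≡ 3246^2 = 10536516 ≡ 5643 (mod 7853)
2600^64 ≡ 5643^2 = 31843449 ≡ 7387 (mod 7853)
2600^128 ≡ 7387^2 = 54567769 ≡ 5125 (mod 7853)
2600^256 ≡ 5125^2 = 26265625 ≡ 5193 (mod 7853)
2600^262 = 2600^256 × 2600^4 × 2600^2 ≡ 5193 × 3856 × 6420 (mod 7853).
Accumulate the product:
5193 × 3856 = 20024208 ≡ 6911
6911 × 6420 = 44368620 ≡ 7023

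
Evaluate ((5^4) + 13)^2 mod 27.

(5)^4 ≡ 4 (mod 27)
4 + 13 = 17
(17)^2 ≡ 19 (mod 27)

19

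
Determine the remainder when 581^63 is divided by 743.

Compute successive squares:
63 in binary is 111111, i.e. 63 = 32 + 16 + 8 + 4 + 2 + 1.
581^1 ≡ 581 (mod 743)
581^2 ≡ 581^2 = 337561 ≡ 239 (mod 743)
581^4 ≡ 239^2 = 57121 ≡ 653 (mod 743)
581^8 ≡ 653^2 = 426409 ≡ 670 (mod 743)
581^16 ≡ 670^2 = 448900 ≡ 128 (mod 743)
581^32 ≡ 128^2 = 16384 ≡ 38 (mod 743)
581^63 = 581^32 · 581^16 · 581^8 · 581^4 · 581^2 · 581^1 ≡ 38 · 128 · 670 · 653 · 239 · 581 (mod 743).
Accumulate the product:
38 · 128 = 4864 ≡ 406
406 · 670 = 272020 ≡ 82
82 · 653 = 53546 ≡ 50
50 · 239 = 11950 ≡ 62
62 · 581 = 36022 ≡ 358

358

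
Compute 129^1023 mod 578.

Using repeated squaring:
1023 in binary is 1111111111, i.e. 1023 = 512 + 256 + 128 + 64 + 32 + 16 + 8 + 4 + 2 + 1.
129^1 ≡ 129 (mod 578)
129^2 ≡ 129^2 = 16641 ≡ 457 (mod 578)
129^4 ≡ 457^2 = 208849 ≡ 191 (mod 578)
129^8 ≡ 191^2 = 36481 ≡ 67 (mod 578)
129^16 ≡ 67^2 = 4489 ≡ 443 (mod 578)
129^32 ≡ 443^2 = 196249 ≡ 307 (mod 578)
129^64 ≡ 307^2 = 94249 ≡ 35 (mod 578)
129^128 ≡ 35^2 = 1225 ≡ 69 (mod 578)
129^256 ≡ 69^2 = 4761 ≡ 137 (mod 578)
129^512 ≡ 137^2 = 18769 ≡ 273 (mod 578)
129^1023 = 129^512 × 129^256 × 129^128 × 129^64 × 129^32 × 129^16 × 129^8 × 129^4 × 129^2 × 129^1 ≡ 273 × 137 × 69 × 35 × 307 × 443 × 67 × 191 × 457 × 129 (mod 578).
Accumulate the product:
273 × 137 = 37401 ≡ 409
409 × 69 = 28221 ≡ 477
477 × 35 = 16695 ≡ 511
511 × 307 = 156877 ≡ 239
239 × 443 = 105877 ≡ 103
103 × 67 = 6901 ≡ 543
543 × 191 = 103713 ≡ 251
251 × 457 = 114707 ≡ 263
263 × 129 = 33927 ≡ 403

403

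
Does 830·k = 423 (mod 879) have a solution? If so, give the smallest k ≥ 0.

gcd(830, 879) = 1, so a unique solution mod 879 exists.
830⁻¹ ≡ 287 (mod 879).
k ≡ 287·423 ≡ 99 (mod 879).

99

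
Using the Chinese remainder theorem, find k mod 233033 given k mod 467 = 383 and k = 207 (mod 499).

119468

467⁻¹ mod 499: 467*421 ≡ 1 (mod 499), so 467⁻¹ ≡ 421.
k = 383 + 467*((207 − 383)*421 mod 499) = 383 + 467*255 = 119468.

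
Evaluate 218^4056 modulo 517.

427

Compute successive squares:
4056 in binary is 111111011000, i.e. 4056 = 2048 + 1024 + 512 + 256 + 128 + 64 + 16 + 8.
218^1 ≡ 218 (mod 517)
218^2 ≡ 218^2 = 47524 ≡ 477 (mod 517)
218^4 ≡ 477^2 = 227529 ≡ 49 (mod 517)
218^8 ≡ 49^2 = 2401 ≡ 333 (mod 517)
218^16 ≡ 333^2 = 110889 ≡ 251 (mod 517)
218^32 ≡ 251^2 = 63001 ≡ 444 (mod 517)
218^64 ≡ 444^2 = 197136 ≡ 159 (mod 517)
218^128 ≡ 159^2 = 25281 ≡ 465 (mod 517)
218^256 ≡ 465^2 = 216225 ≡ 119 (mod 517)
218^512 ≡ 119^2 = 14161 ≡ 202 (mod 517)
218^1024 ≡ 202^2 = 40804 ≡ 478 (mod 517)
218^2048 ≡ 478^2 = 228484 ≡ 487 (mod 517)
218^4056 = 218^2048 × 218^1024 × 218^512 × 218^256 × 218^128 × 218^64 × 218^16 × 218^8 ≡ 487 × 478 × 202 × 119 × 465 × 159 × 251 × 333 (mod 517).
Accumulate the product:
487 × 478 = 232786 ≡ 136
136 × 202 = 27472 ≡ 71
71 × 119 = 8449 ≡ 177
177 × 465 = 82305 ≡ 102
102 × 159 = 16218 ≡ 191
191 × 251 = 47941 ≡ 377
377 × 333 = 125541 ≡ 427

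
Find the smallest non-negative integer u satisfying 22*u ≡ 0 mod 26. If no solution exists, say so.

0

gcd(22, 26) = 2, and 2 | 0, so solutions exist.
Divide through by 2: 11*u ≡ 0 (mod 13).
11⁻¹ ≡ 6 (mod 13).
u ≡ 6*0 ≡ 0 (mod 13).
The smallest non-negative solution is u = 0.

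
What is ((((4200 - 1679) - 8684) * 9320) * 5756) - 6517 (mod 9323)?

3445

4200 - 1679 = 2521
2521 - 8684 = -6163 ≡ 3160 (mod 9323)
3160 * 9320 = 29451200 ≡ 9166 (mod 9323)
9166 * 5756 = 52759496 ≡ 639 (mod 9323)
639 - 6517 = -5878 ≡ 3445 (mod 9323)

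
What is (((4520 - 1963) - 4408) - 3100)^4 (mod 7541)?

7157

4520 - 1963 = 2557
2557 - 4408 = -1851 ≡ 5690 (mod 7541)
5690 - 3100 = 2590
(2590)^4 ≡ 7157 (mod 7541)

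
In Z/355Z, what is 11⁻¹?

226

355 = 32×11 + 3
11 = 3×3 + 2
3 = 1×2 + 1
2 = 2×1 + 0
gcd(11, 355) = 1, so the inverse exists.
Back-substitute for 1:
1 = 1×3 − 1×2
  = −1×11 + 4×3
  = 4×355 − 129×11
So 11⁻¹ ≡ −129 ≡ 226 (mod 355).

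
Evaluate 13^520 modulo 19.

9

By square-and-multiply:
520 in binary is 1000001000, i.e. 520 = 512 + 8.
13^1 ≡ 13 (mod 19)
13^2 ≡ 13^2 = 169 ≡ 17 (mod 19)
13^4 ≡ 17^2 = 289 ≡ 4 (mod 19)
13^8 ≡ 4^2 = 16 (mod 19)
13^16 ≡ 16^2 = 256 ≡ 9 (mod 19)
13^32 ≡ 9^2 = 81 ≡ 5 (mod 19)
13^64 ≡ 5^2 = 25 ≡ 6 (mod 19)
13^128 ≡ 6^2 = 36 ≡ 17 (mod 19)
13^256 ≡ 17^2 = 289 ≡ 4 (mod 19)
13^512 ≡ 4^2 = 16 (mod 19)
13^520 = 13^512 * 13^8 ≡ 16 * 16 (mod 19).
16 * 16 = 256 ≡ 9 (mod 19).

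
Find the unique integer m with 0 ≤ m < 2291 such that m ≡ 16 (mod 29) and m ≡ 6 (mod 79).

29⁻¹ mod 79: 29×30 ≡ 1 (mod 79), so 29⁻¹ ≡ 30.
m = 16 + 29×((6 − 16)×30 mod 79) = 16 + 29×16 = 480.

480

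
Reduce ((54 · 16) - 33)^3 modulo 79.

33

54 · 16 = 864 ≡ 74 (mod 79)
74 - 33 = 41
(41)^3 ≡ 33 (mod 79)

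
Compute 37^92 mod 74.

92 in binary is 1011100, i.e. 92 = 64 + 16 + 8 + 4.
37^1 ≡ 37 (mod 74)
37^2 ≡ 37^2 = 1369 ≡ 37 (mod 74)
37^4 ≡ 37^2 = 1369 ≡ 37 (mod 74)
37^8 ≡ 37^2 = 1369 ≡ 37 (mod 74)
37^16 ≡ 37^2 = 1369 ≡ 37 (mod 74)
37^32 ≡ 37^2 = 1369 ≡ 37 (mod 74)
37^64 ≡ 37^2 = 1369 ≡ 37 (mod 74)
37^92 = 37^64 × 37^16 × 37^8 × 37^4 ≡ 37 × 37 × 37 × 37 (mod 74).
Accumulate the product:
37 × 37 = 1369 ≡ 37
37 × 37 = 1369 ≡ 37
37 × 37 = 1369 ≡ 37

37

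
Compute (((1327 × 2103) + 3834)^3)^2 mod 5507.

1327 × 2103 = 2790681 ≡ 4139 (mod 5507)
4139 + 3834 = 7973 ≡ 2466 (mod 5507)
(2466)^3 ≡ 2475 (mod 5507)
(2475)^2 ≡ 1841 (mod 5507)

1841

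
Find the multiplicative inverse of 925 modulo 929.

232

929 = 1·925 + 4
925 = 231·4 + 1
4 = 4·1 + 0
gcd(925, 929) = 1, so the inverse exists.
Bézout: 1 = −231·929 + 232·925.
So 925⁻¹ ≡ 232 (mod 929).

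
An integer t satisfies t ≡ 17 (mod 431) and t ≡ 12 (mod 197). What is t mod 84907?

431⁻¹ mod 197: 431×16 ≡ 1 (mod 197), so 431⁻¹ ≡ 16.
t = 17 + 431×((12 − 17)×16 mod 197) = 17 + 431×117 = 50444.

50444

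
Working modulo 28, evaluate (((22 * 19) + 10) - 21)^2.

1

22 * 19 = 418 ≡ 26 (mod 28)
26 + 10 = 36 ≡ 8 (mod 28)
8 - 21 = -13 ≡ 15 (mod 28)
(15)^2 ≡ 1 (mod 28)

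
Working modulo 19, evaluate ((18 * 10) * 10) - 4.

10

18 * 10 = 180 ≡ 9 (mod 19)
9 * 10 = 90 ≡ 14 (mod 19)
14 - 4 = 10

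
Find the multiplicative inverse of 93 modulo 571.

Run the extended Euclidean algorithm:
571 = 6*93 + 13
93 = 7*13 + 2
13 = 6*2 + 1
2 = 2*1 + 0
gcd(93, 571) = 1, so the inverse exists.
Bézout: 1 = 43*571 − 264*93.
So 93⁻¹ ≡ −264 ≡ 307 (mod 571).

307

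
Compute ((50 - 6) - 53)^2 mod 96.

81

50 - 6 = 44
44 - 53 = -9 ≡ 87 (mod 96)
(87)^2 ≡ 81 (mod 96)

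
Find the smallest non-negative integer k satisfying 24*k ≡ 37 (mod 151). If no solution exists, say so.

33

gcd(24, 151) = 1, so a unique solution mod 151 exists.
24⁻¹ ≡ 107 (mod 151).
k ≡ 107*37 ≡ 33 (mod 151).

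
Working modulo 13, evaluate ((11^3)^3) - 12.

9

(11)^3 ≡ 5 (mod 13)
(5)^3 ≡ 8 (mod 13)
8 - 12 = -4 ≡ 9 (mod 13)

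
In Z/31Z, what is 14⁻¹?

Apply the Euclidean algorithm and back-substitute:
31 = 2×14 + 3
14 = 4×3 + 2
3 = 1×2 + 1
2 = 2×1 + 0
gcd(14, 31) = 1, so the inverse exists.
Bézout: 1 = 5×31 − 11×14.
So 14⁻¹ ≡ −11 ≡ 20 (mod 31).

20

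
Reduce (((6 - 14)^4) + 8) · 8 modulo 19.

6 - 14 = -8 ≡ 11 (mod 19)
(11)^4 ≡ 11 (mod 19)
11 + 8 = 19 ≡ 0 (mod 19)
0 · 8 = 0

0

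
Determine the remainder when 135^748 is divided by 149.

80

748 in binary is 1011101100, i.e. 748 = 512 + 128 + 64 + 32 + 8 + 4.
135^1 ≡ 135 (mod 149)
135^2 ≡ 135^2 = 18225 ≡ 47 (mod 149)
135^4 ≡ 47^2 = 2209 ≡ 123 (mod 149)
135^8 ≡ 123^2 = 15129 ≡ 80 (mod 149)
135^16 ≡ 80^2 = 6400 ≡ 142 (mod 149)
135^32 ≡ 142^2 = 20164 ≡ 49 (mod 149)
135^64 ≡ 49^2 = 2401 ≡ 17 (mod 149)
135^128 ≡ 17^2 = 289 ≡ 140 (mod 149)
135^256 ≡ 140^2 = 19600 ≡ 81 (mod 149)
135^512 ≡ 81^2 = 6561 ≡ 5 (mod 149)
135^748 = 135^512 · 135^128 · 135^64 · 135^32 · 135^8 · 135^4 ≡ 5 · 140 · 17 · 49 · 80 · 123 (mod 149).
Accumulate the product:
5 · 140 = 700 ≡ 104
104 · 17 = 1768 ≡ 129
129 · 49 = 6321 ≡ 63
63 · 80 = 5040 ≡ 123
123 · 123 = 15129 ≡ 80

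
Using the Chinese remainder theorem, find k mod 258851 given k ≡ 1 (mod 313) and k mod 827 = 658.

313⁻¹ mod 827: 313×288 ≡ 1 (mod 827), so 313⁻¹ ≡ 288.
k = 1 + 313×((658 − 1)×288 mod 827) = 1 + 313×660 = 206581.

206581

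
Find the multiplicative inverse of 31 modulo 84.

84 = 2·31 + 22
31 = 1·22 + 9
22 = 2·9 + 4
9 = 2·4 + 1
4 = 4·1 + 0
gcd(31, 84) = 1, so the inverse exists.
Back-substitute for 1:
1 = 1·9 − 2·4
  = −2·22 + 5·9
  = 5·31 − 7·22
  = −7·84 + 19·31
So 31⁻¹ ≡ 19 (mod 84).

19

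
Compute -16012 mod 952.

-16012 = -17×952 + 172, so -16012 ≡ 172 (mod 952).

172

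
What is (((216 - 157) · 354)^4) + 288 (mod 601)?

382

216 - 157 = 59
59 · 354 = 20886 ≡ 452 (mod 601)
(452)^4 ≡ 94 (mod 601)
94 + 288 = 382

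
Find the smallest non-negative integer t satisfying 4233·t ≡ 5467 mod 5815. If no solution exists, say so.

gcd(4233, 5815) = 1, so a unique solution mod 5815 exists.
4233⁻¹ ≡ 3922 (mod 5815).
t ≡ 3922·5467 ≡ 1669 (mod 5815).

1669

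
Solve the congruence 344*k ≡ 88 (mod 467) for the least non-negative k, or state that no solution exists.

98

gcd(344, 467) = 1, so a unique solution mod 467 exists.
344⁻¹ ≡ 224 (mod 467).
k ≡ 224*88 ≡ 98 (mod 467).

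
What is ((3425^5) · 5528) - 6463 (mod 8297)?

(3425)^5 ≡ 3622 (mod 8297)
3622 · 5528 = 20022416 ≡ 1755 (mod 8297)
1755 - 6463 = -4708 ≡ 3589 (mod 8297)

3589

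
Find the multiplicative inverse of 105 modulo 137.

107

137 = 1*105 + 32
105 = 3*32 + 9
32 = 3*9 + 5
9 = 1*5 + 4
5 = 1*4 + 1
4 = 4*1 + 0
gcd(105, 137) = 1, so the inverse exists.
Back-substitute for 1:
1 = 1*5 − 1*4
  = −1*9 + 2*5
  = 2*32 − 7*9
  = −7*105 + 23*32
  = 23*137 − 30*105
So 105⁻¹ ≡ −30 ≡ 107 (mod 137).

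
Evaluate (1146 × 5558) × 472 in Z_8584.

1146 × 5558 = 6369468 ≡ 140 (mod 8584)
140 × 472 = 66080 ≡ 5992 (mod 8584)

5992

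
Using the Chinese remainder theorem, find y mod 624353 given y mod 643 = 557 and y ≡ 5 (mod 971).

643⁻¹ mod 971: 643×672 ≡ 1 (mod 971), so 643⁻¹ ≡ 672.
y = 557 + 643×((5 − 557)×672 mod 971) = 557 + 643×949 = 610764.

610764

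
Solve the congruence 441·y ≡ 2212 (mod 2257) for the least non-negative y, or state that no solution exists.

gcd(441, 2257) = 1, so a unique solution mod 2257 exists.
441⁻¹ ≡ 1085 (mod 2257).
y ≡ 1085·2212 ≡ 829 (mod 2257).

829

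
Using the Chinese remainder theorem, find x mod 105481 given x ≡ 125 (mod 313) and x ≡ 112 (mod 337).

48640

313⁻¹ mod 337: 313*14 ≡ 1 (mod 337), so 313⁻¹ ≡ 14.
x = 125 + 313*((112 − 125)*14 mod 337) = 125 + 313*155 = 48640.
Check: 48640 mod 313 = 125, 48640 mod 337 = 112. ✓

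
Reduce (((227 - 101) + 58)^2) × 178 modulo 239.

227 - 101 = 126
126 + 58 = 184
(184)^2 ≡ 157 (mod 239)
157 × 178 = 27946 ≡ 222 (mod 239)

222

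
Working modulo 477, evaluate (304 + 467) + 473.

304 + 467 = 771 ≡ 294 (mod 477)
294 + 473 = 767 ≡ 290 (mod 477)

290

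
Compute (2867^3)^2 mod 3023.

(2867)^3 ≡ 472 (mod 3023)
(472)^2 ≡ 2105 (mod 3023)

2105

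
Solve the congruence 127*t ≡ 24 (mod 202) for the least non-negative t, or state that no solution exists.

32

gcd(127, 202) = 1, so a unique solution mod 202 exists.
127⁻¹ ≡ 35 (mod 202).
t ≡ 35*24 ≡ 32 (mod 202).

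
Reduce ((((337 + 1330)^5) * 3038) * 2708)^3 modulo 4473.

337 + 1330 = 1667
(1667)^5 ≡ 1814 (mod 4473)
1814 * 3038 = 5510932 ≡ 196 (mod 4473)
196 * 2708 = 530768 ≡ 2954 (mod 4473)
(2954)^3 ≡ 413 (mod 4473)

413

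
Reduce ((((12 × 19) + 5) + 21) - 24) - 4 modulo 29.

23

12 × 19 = 228 ≡ 25 (mod 29)
25 + 5 = 30 ≡ 1 (mod 29)
1 + 21 = 22
22 - 24 = -2 ≡ 27 (mod 29)
27 - 4 = 23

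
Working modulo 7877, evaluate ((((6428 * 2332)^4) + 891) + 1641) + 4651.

6428 * 2332 = 14990096 ≡ 165 (mod 7877)
(165)^4 ≡ 6433 (mod 7877)
6433 + 891 = 7324
7324 + 1641 = 8965 ≡ 1088 (mod 7877)
1088 + 4651 = 5739

5739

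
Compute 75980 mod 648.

75980 = 117×648 + 164, so 75980 ≡ 164 (mod 648).

164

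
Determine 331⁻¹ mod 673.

673 = 2×331 + 11
331 = 30×11 + 1
11 = 11×1 + 0
gcd(331, 673) = 1, so the inverse exists.
Bézout: 1 = −30×673 + 61×331.
So 331⁻¹ ≡ 61 (mod 673).

61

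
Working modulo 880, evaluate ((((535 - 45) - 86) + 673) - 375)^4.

16

535 - 45 = 490
490 - 86 = 404
404 + 673 = 1077 ≡ 197 (mod 880)
197 - 375 = -178 ≡ 702 (mod 880)
(702)^4 ≡ 16 (mod 880)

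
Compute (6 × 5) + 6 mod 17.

6 × 5 = 30 ≡ 13 (mod 17)
13 + 6 = 19 ≡ 2 (mod 17)

2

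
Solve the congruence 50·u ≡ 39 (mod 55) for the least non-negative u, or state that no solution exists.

no solution

gcd(50, 55) = 5, and 5 does not divide 39.
So the congruence has no solution.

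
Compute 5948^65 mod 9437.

5948^1 ≡ 5948 (mod 9437)
5948^2 ≡ 5948^2 = 35378704 ≡ 8828 (mod 9437)
5948^4 ≡ 8828^2 = 77933584 ≡ 2838 (mod 9437)
5948^8 ≡ 2838^2 = 8054244 ≡ 4483 (mod 9437)
5948^16 ≡ 4483^2 = 20097289 ≡ 5916 (mod 9437)
5948^32 ≡ 5916^2 = 34999056 ≡ 6660 (mod 9437)
5948^64 ≡ 6660^2 = 44355600 ≡ 1700 (mod 9437)
5948^65 = 5948^64 · 5948^1 ≡ 1700 · 5948 (mod 9437).
1700 · 5948 = 10111600 ≡ 4573 (mod 9437).

4573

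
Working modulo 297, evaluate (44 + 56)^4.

100

44 + 56 = 100
(100)^4 ≡ 100 (mod 297)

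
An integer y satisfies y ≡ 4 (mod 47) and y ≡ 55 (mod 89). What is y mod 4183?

2636

47⁻¹ mod 89: 47*36 ≡ 1 (mod 89), so 47⁻¹ ≡ 36.
y = 4 + 47*((55 − 4)*36 mod 89) = 4 + 47*56 = 2636.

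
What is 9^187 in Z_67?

Compute successive squares:
187 in binary is 10111011, i.e. 187 = 128 + 32 + 16 + 8 + 2 + 1.
9^1 ≡ 9 (mod 67)
9^2 ≡ 9^2 = 81 ≡ 14 (mod 67)
9^4 ≡ 14^2 = 196 ≡ 62 (mod 67)
9^8 ≡ 62^2 = 3844 ≡ 25 (mod 67)
9^16 ≡ 25^2 = 625 ≡ 22 (mod 67)
9^32 ≡ 22^2 = 484 ≡ 15 (mod 67)
9^64 ≡ 15^2 = 225 ≡ 24 (mod 67)
9^128 ≡ 24^2 = 576 ≡ 40 (mod 67)
9^187 = 9^128 * 9^32 * 9^16 * 9^8 * 9^2 * 9^1 ≡ 40 * 15 * 22 * 25 * 14 * 9 (mod 67).
Accumulate the product:
40 * 15 = 600 ≡ 64
64 * 22 = 1408 ≡ 1
1 * 25 = 25
25 * 14 = 350 ≡ 15
15 * 9 = 135 ≡ 1

1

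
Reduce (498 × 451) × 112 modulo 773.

498 × 451 = 224598 ≡ 428 (mod 773)
428 × 112 = 47936 ≡ 10 (mod 773)

10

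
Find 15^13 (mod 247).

Using repeated squaring:
13 in binary is 1101, i.e. 13 = 8 + 4 + 1.
15^1 ≡ 15 (mod 247)
15^2 ≡ 15^2 = 225 (mod 247)
15^4 ≡ 225^2 = 50625 ≡ 237 (mod 247)
15^8 ≡ 237^2 = 56169 ≡ 100 (mod 247)
15^13 = 15^8 × 15^4 × 15^1 ≡ 100 × 237 × 15 (mod 247).
Accumulate the product:
100 × 237 = 23700 ≡ 235
235 × 15 = 3525 ≡ 67

67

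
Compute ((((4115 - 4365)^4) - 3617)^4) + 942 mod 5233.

1585

4115 - 4365 = -250 ≡ 4983 (mod 5233)
(4983)^4 ≡ 3888 (mod 5233)
3888 - 3617 = 271
(271)^4 ≡ 643 (mod 5233)
643 + 942 = 1585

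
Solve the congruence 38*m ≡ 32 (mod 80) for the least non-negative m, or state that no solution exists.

24

gcd(38, 80) = 2, and 2 | 32, so solutions exist.
Divide through by 2: 19*m ≡ 16 (mod 40).
19⁻¹ ≡ 19 (mod 40).
m ≡ 19*16 ≡ 24 (mod 40).
The smallest non-negative solution is m = 24.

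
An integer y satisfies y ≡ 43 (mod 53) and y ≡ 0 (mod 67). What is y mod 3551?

1474

53⁻¹ mod 67: 53·43 ≡ 1 (mod 67), so 53⁻¹ ≡ 43.
y = 43 + 53·((0 − 43)·43 mod 67) = 43 + 53·27 = 1474.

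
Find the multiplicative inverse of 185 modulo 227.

227 = 1×185 + 42
185 = 4×42 + 17
42 = 2×17 + 8
17 = 2×8 + 1
8 = 8×1 + 0
gcd(185, 227) = 1, so the inverse exists.
Bézout: 1 = −22×227 + 27×185.
So 185⁻¹ ≡ 27 (mod 227).

27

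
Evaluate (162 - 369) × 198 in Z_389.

162 - 369 = -207 ≡ 182 (mod 389)
182 × 198 = 36036 ≡ 248 (mod 389)

248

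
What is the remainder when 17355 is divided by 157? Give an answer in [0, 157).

17355 = 110·157 + 85, so 17355 ≡ 85 (mod 157).

85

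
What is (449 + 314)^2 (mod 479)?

184

449 + 314 = 763 ≡ 284 (mod 479)
(284)^2 ≡ 184 (mod 479)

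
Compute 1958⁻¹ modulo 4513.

4513 = 2·1958 + 597
1958 = 3·597 + 167
597 = 3·167 + 96
167 = 1·96 + 71
96 = 1·71 + 25
71 = 2·25 + 21
25 = 1·21 + 4
21 = 5·4 + 1
4 = 4·1 + 0
gcd(1958, 4513) = 1, so the inverse exists.
Bézout: 1 = −469·4513 + 1081·1958.
So 1958⁻¹ ≡ 1081 (mod 4513).

1081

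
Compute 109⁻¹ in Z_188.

Apply the Euclidean algorithm and back-substitute:
188 = 1×109 + 79
109 = 1×79 + 30
79 = 2×30 + 19
30 = 1×19 + 11
19 = 1×11 + 8
11 = 1×8 + 3
8 = 2×3 + 2
3 = 1×2 + 1
2 = 2×1 + 0
gcd(109, 188) = 1, so the inverse exists.
Back-substitute for 1:
1 = 1×3 − 1×2
  = −1×8 + 3×3
  = 3×11 − 4×8
  = −4×19 + 7×11
  = 7×30 − 11×19
  = −11×79 + 29×30
  = 29×109 − 40×79
  = −40×188 + 69×109
So 109⁻¹ ≡ 69 (mod 188).

69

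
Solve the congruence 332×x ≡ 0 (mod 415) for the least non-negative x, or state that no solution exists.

gcd(332, 415) = 83, and 83 | 0, so solutions exist.
Divide through by 83: 4×x = 0 (mod 5).
4⁻¹ ≡ 4 (mod 5).
x ≡ 4×0 ≡ 0 (mod 5).
The smallest non-negative solution is x = 0.

0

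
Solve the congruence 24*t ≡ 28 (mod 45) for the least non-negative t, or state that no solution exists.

gcd(24, 45) = 3, and 3 does not divide 28.
So the congruence has no solution.

no solution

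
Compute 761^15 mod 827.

15 in binary is 1111, i.e. 15 = 8 + 4 + 2 + 1.
761^1 ≡ 761 (mod 827)
761^2 ≡ 761^2 = 579121 ≡ 221 (mod 827)
761^4 ≡ 221^2 = 48841 ≡ 48 (mod 827)
761^8 ≡ 48^2 = 2304 ≡ 650 (mod 827)
761^15 = 761^8 · 761^4 · 761^2 · 761^1 ≡ 650 · 48 · 221 · 761 (mod 827).
Accumulate the product:
650 · 48 = 31200 ≡ 601
601 · 221 = 132821 ≡ 501
501 · 761 = 381261 ≡ 14

14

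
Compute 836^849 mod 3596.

2200

Compute successive squares:
836^1 ≡ 836 (mod 3596)
836^2 ≡ 836^2 = 698896 ≡ 1272 (mod 3596)
836^4 ≡ 1272^2 = 1617984 ≡ 3380 (mod 3596)
836^8 ≡ 3380^2 = 11424400 ≡ 3504 (mod 3596)
836^16 ≡ 3504^2 = 12278016 ≡ 1272 (mod 3596)
836^32 ≡ 1272^2 = 1617984 ≡ 3380 (mod 3596)
836^64 ≡ 3380^2 = 11424400 ≡ 3504 (mod 3596)
836^128 ≡ 3504^2 = 12278016 ≡ 1272 (mod 3596)
836^256 ≡ 1272^2 = 1617984 ≡ 3380 (mod 3596)
836^512 ≡ 3380^2 = 11424400 ≡ 3504 (mod 3596)
836^849 = 836^512 · 836^256 · 836^64 · 836^16 · 836^1 ≡ 3504 · 3380 · 3504 · 1272 · 836 (mod 3596).
Accumulate the product:
3504 · 3380 = 11843520 ≡ 1892
1892 · 3504 = 6629568 ≡ 2140
2140 · 1272 = 2722080 ≡ 3504
3504 · 836 = 2929344 ≡ 2200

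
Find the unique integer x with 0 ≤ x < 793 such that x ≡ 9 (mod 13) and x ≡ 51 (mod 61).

295

13⁻¹ mod 61: 13·47 ≡ 1 (mod 61), so 13⁻¹ ≡ 47.
x = 9 + 13·((51 − 9)·47 mod 61) = 9 + 13·22 = 295.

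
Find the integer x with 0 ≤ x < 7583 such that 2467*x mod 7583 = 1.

Apply the Euclidean algorithm and back-substitute:
7583 = 3×2467 + 182
2467 = 13×182 + 101
182 = 1×101 + 81
101 = 1×81 + 20
81 = 4×20 + 1
20 = 20×1 + 0
gcd(2467, 7583) = 1, so the inverse exists.
Bézout: 1 = 122×7583 − 375×2467.
So 2467⁻¹ ≡ −375 ≡ 7208 (mod 7583).

7208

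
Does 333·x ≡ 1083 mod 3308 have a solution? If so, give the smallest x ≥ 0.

2447

gcd(333, 3308) = 1, so a unique solution mod 3308 exists.
333⁻¹ ≡ 1053 (mod 3308).
x ≡ 1053·1083 ≡ 2447 (mod 3308).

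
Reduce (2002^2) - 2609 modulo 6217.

1647

(2002)^2 ≡ 4256 (mod 6217)
4256 - 2609 = 1647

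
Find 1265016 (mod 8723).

1265016 = 145×8723 + 181, so 1265016 ≡ 181 (mod 8723).

181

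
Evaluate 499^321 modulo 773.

685

Compute successive squares:
321 in binary is 101000001, i.e. 321 = 256 + 64 + 1.
499^1 ≡ 499 (mod 773)
499^2 ≡ 499^2 = 249001 ≡ 95 (mod 773)
499^4 ≡ 95^2 = 9025 ≡ 522 (mod 773)
499^8 ≡ 522^2 = 272484 ≡ 388 (mod 773)
499^16 ≡ 388^2 = 150544 ≡ 582 (mod 773)
499^32 ≡ 582^2 = 338724 ≡ 150 (mod 773)
499^64 ≡ 150^2 = 22500 ≡ 83 (mod 773)
499^128 ≡ 83^2 = 6889 ≡ 705 (mod 773)
499^256 ≡ 705^2 = 497025 ≡ 759 (mod 773)
499^321 = 499^256 · 499^64 · 499^1 ≡ 759 · 83 · 499 (mod 773).
Accumulate the product:
759 · 83 = 62997 ≡ 384
384 · 499 = 191616 ≡ 685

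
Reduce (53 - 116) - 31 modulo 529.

435

53 - 116 = -63 ≡ 466 (mod 529)
466 - 31 = 435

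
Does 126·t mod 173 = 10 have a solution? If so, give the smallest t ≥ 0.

gcd(126, 173) = 1, so a unique solution mod 173 exists.
126⁻¹ ≡ 92 (mod 173).
t ≡ 92·10 ≡ 55 (mod 173).

55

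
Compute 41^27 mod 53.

Using repeated squaring:
41^1 ≡ 41 (mod 53)
41^2 ≡ 41^2 = 1681 ≡ 38 (mod 53)
41^4 ≡ 38^2 = 1444 ≡ 13 (mod 53)
41^8 ≡ 13^2 = 169 ≡ 10 (mod 53)
41^16 ≡ 10^2 = 100 ≡ 47 (mod 53)
41^27 = 41^16 × 41^8 × 41^2 × 41^1 ≡ 47 × 10 × 38 × 41 (mod 53).
Accumulate the product:
47 × 10 = 470 ≡ 46
46 × 38 = 1748 ≡ 52
52 × 41 = 2132 ≡ 12

12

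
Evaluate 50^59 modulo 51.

Compute successive squares:
50^1 ≡ 50 (mod 51)
50^2 ≡ 50^2 = 2500 ≡ 1 (mod 51)
50^4 ≡ 1^2 = 1 (mod 51)
50^8 ≡ 1^2 = 1 (mod 51)
50^16 ≡ 1^2 = 1 (mod 51)
50^32 ≡ 1^2 = 1 (mod 51)
50^59 = 50^32 × 50^16 × 50^8 × 50^2 × 50^1 ≡ 1 × 1 × 1 × 1 × 50 (mod 51).
Accumulate the product:
1 × 1 = 1
1 × 1 = 1
1 × 1 = 1
1 × 50 = 50

50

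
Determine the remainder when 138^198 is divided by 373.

366

198 in binary is 11000110, i.e. 198 = 128 + 64 + 4 + 2.
138^1 ≡ 138 (mod 373)
138^2 ≡ 138^2 = 19044 ≡ 21 (mod 373)
138^4 ≡ 21^2 = 441 ≡ 68 (mod 373)
138^8 ≡ 68^2 = 4624 ≡ 148 (mod 373)
138^16 ≡ 148^2 = 21904 ≡ 270 (mod 373)
138^32 ≡ 270^2 = 72900 ≡ 165 (mod 373)
138^64 ≡ 165^2 = 27225 ≡ 369 (mod 373)
138^128 ≡ 369^2 = 136161 ≡ 16 (mod 373)
138^198 = 138^128 · 138^64 · 138^4 · 138^2 ≡ 16 · 369 · 68 · 21 (mod 373).
Accumulate the product:
16 · 369 = 5904 ≡ 309
309 · 68 = 21012 ≡ 124
124 · 21 = 2604 ≡ 366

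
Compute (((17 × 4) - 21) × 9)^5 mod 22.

1

17 × 4 = 68 ≡ 2 (mod 22)
2 - 21 = -19 ≡ 3 (mod 22)
3 × 9 = 27 ≡ 5 (mod 22)
(5)^5 ≡ 1 (mod 22)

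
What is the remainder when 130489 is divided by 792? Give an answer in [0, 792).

601

130489 = 164*792 + 601, so 130489 ≡ 601 (mod 792).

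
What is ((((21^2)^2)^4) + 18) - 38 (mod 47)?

41

(21)^2 ≡ 18 (mod 47)
(18)^2 ≡ 42 (mod 47)
(42)^4 ≡ 14 (mod 47)
14 + 18 = 32
32 - 38 = -6 ≡ 41 (mod 47)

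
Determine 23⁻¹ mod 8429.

733

8429 = 366·23 + 11
23 = 2·11 + 1
11 = 11·1 + 0
gcd(23, 8429) = 1, so the inverse exists.
Back-substitute for 1:
1 = 1·23 − 2·11
  = −2·8429 + 733·23
So 23⁻¹ ≡ 733 (mod 8429).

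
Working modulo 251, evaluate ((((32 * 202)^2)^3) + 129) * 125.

32 * 202 = 6464 ≡ 189 (mod 251)
(189)^2 ≡ 79 (mod 251)
(79)^3 ≡ 75 (mod 251)
75 + 129 = 204
204 * 125 = 25500 ≡ 149 (mod 251)

149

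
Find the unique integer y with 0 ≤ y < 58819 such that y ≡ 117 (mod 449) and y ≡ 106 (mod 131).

34690

449⁻¹ mod 131: 449×124 ≡ 1 (mod 131), so 449⁻¹ ≡ 124.
y = 117 + 449×((106 − 117)×124 mod 131) = 117 + 449×77 = 34690.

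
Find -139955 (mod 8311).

1332

-139955 = -17*8311 + 1332, so -139955 ≡ 1332 (mod 8311).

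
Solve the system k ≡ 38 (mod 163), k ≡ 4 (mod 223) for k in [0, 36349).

1342

163⁻¹ mod 223: 163×26 ≡ 1 (mod 223), so 163⁻¹ ≡ 26.
k = 38 + 163×((4 − 38)×26 mod 223) = 38 + 163×8 = 1342.
Check: 1342 mod 163 = 38, 1342 mod 223 = 4. ✓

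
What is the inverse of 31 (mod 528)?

511

Apply the Euclidean algorithm and back-substitute:
528 = 17*31 + 1
31 = 31*1 + 0
gcd(31, 528) = 1, so the inverse exists.
Back-substitute for 1:
1 = 1*528 − 17*31
So 31⁻¹ ≡ −17 ≡ 511 (mod 528).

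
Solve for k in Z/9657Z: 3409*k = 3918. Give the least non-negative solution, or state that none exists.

6933

gcd(3409, 9657) = 1, so a unique solution mod 9657 exists.
3409⁻¹ ≡ 5269 (mod 9657).
k ≡ 5269*3918 ≡ 6933 (mod 9657).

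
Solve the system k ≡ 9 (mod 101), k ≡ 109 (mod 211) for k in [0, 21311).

9604

101⁻¹ mod 211: 101·117 ≡ 1 (mod 211), so 101⁻¹ ≡ 117.
k = 9 + 101·((109 − 9)·117 mod 211) = 9 + 101·95 = 9604.
Check: 9604 mod 101 = 9, 9604 mod 211 = 109. ✓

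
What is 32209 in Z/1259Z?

734

32209 = 25*1259 + 734, so 32209 ≡ 734 (mod 1259).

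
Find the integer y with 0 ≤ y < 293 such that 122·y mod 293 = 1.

281

Apply the Euclidean algorithm and back-substitute:
293 = 2*122 + 49
122 = 2*49 + 24
49 = 2*24 + 1
24 = 24*1 + 0
gcd(122, 293) = 1, so the inverse exists.
Back-substitute for 1:
1 = 1*49 − 2*24
  = −2*122 + 5*49
  = 5*293 − 12*122
So 122⁻¹ ≡ −12 ≡ 281 (mod 293).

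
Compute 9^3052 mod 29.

1

Compute successive squares:
3052 in binary is 101111101100, i.e. 3052 = 2048 + 512 + 256 + 128 + 64 + 32 + 8 + 4.
9^1 ≡ 9 (mod 29)
9^2 ≡ 9^2 = 81 ≡ 23 (mod 29)
9^4 ≡ 23^2 = 529 ≡ 7 (mod 29)
9^8 ≡ 7^2 = 49 ≡ 20 (mod 29)
9^16 ≡ 20^2 = 400 ≡ 23 (mod 29)
9^32 ≡ 23^2 = 529 ≡ 7 (mod 29)
9^64 ≡ 7^2 = 49 ≡ 20 (mod 29)
9^128 ≡ 20^2 = 400 ≡ 23 (mod 29)
9^256 ≡ 23^2 = 529 ≡ 7 (mod 29)
9^512 ≡ 7^2 = 49 ≡ 20 (mod 29)
9^1024 ≡ 20^2 = 400 ≡ 23 (mod 29)
9^2048 ≡ 23^2 = 529 ≡ 7 (mod 29)
9^3052 = 9^2048 × 9^512 × 9^256 × 9^128 × 9^64 × 9^32 × 9^8 × 9^4 ≡ 7 × 20 × 7 × 23 × 20 × 7 × 20 × 7 (mod 29).
Accumulate the product:
7 × 20 = 140 ≡ 24
24 × 7 = 168 ≡ 23
23 × 23 = 529 ≡ 7
7 × 20 = 140 ≡ 24
24 × 7 = 168 ≡ 23
23 × 20 = 460 ≡ 25
25 × 7 = 175 ≡ 1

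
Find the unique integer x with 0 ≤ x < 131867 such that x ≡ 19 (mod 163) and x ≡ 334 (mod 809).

108740

163⁻¹ mod 809: 163·675 ≡ 1 (mod 809), so 163⁻¹ ≡ 675.
x = 19 + 163·((334 − 19)·675 mod 809) = 19 + 163·667 = 108740.
Check: 108740 mod 163 = 19, 108740 mod 809 = 334. ✓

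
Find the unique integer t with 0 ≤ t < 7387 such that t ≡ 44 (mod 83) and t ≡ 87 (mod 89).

5605

83⁻¹ mod 89: 83*74 ≡ 1 (mod 89), so 83⁻¹ ≡ 74.
t = 44 + 83*((87 − 44)*74 mod 89) = 44 + 83*67 = 5605.
Check: 5605 mod 83 = 44, 5605 mod 89 = 87. ✓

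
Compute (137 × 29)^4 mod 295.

137 × 29 = 3973 ≡ 138 (mod 295)
(138)^4 ≡ 51 (mod 295)

51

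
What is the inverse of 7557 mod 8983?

Apply the Euclidean algorithm and back-substitute:
8983 = 1×7557 + 1426
7557 = 5×1426 + 427
1426 = 3×427 + 145
427 = 2×145 + 137
145 = 1×137 + 8
137 = 17×8 + 1
8 = 8×1 + 0
gcd(7557, 8983) = 1, so the inverse exists.
Back-substitute for 1:
1 = 1×137 − 17×8
  = −17×145 + 18×137
  = 18×427 − 53×145
  = −53×1426 + 177×427
  = 177×7557 − 938×1426
  = −938×8983 + 1115×7557
So 7557⁻¹ ≡ 1115 (mod 8983).

1115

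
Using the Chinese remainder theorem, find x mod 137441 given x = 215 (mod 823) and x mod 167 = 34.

823⁻¹ mod 167: 823×153 ≡ 1 (mod 167), so 823⁻¹ ≡ 153.
x = 215 + 823×((34 − 215)×153 mod 167) = 215 + 823×29 = 24082.

24082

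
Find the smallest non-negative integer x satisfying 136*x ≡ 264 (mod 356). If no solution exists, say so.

70

gcd(136, 356) = 4, and 4 | 264, so solutions exist.
Divide through by 4: 34*x mod 89 = 66.
34⁻¹ ≡ 55 (mod 89).
x ≡ 55*66 ≡ 70 (mod 89).
The smallest non-negative solution is x = 70.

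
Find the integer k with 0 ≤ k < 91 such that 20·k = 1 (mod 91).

Apply the Euclidean algorithm and back-substitute:
91 = 4*20 + 11
20 = 1*11 + 9
11 = 1*9 + 2
9 = 4*2 + 1
2 = 2*1 + 0
gcd(20, 91) = 1, so the inverse exists.
Bézout: 1 = −9*91 + 41*20.
So 20⁻¹ ≡ 41 (mod 91).

41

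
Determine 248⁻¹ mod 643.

573

By the extended Euclidean algorithm:
643 = 2*248 + 147
248 = 1*147 + 101
147 = 1*101 + 46
101 = 2*46 + 9
46 = 5*9 + 1
9 = 9*1 + 0
gcd(248, 643) = 1, so the inverse exists.
Bézout: 1 = 27*643 − 70*248.
So 248⁻¹ ≡ −70 ≡ 573 (mod 643).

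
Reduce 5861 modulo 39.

11

5861 = 150*39 + 11, so 5861 ≡ 11 (mod 39).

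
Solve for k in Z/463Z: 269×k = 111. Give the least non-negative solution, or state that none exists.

40

gcd(269, 463) = 1, so a unique solution mod 463 exists.
269⁻¹ ≡ 284 (mod 463).
k ≡ 284×111 ≡ 40 (mod 463).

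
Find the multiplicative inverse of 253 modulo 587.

Run the extended Euclidean algorithm:
587 = 2·253 + 81
253 = 3·81 + 10
81 = 8·10 + 1
10 = 10·1 + 0
gcd(253, 587) = 1, so the inverse exists.
Back-substitute for 1:
1 = 1·81 − 8·10
  = −8·253 + 25·81
  = 25·587 − 58·253
So 253⁻¹ ≡ −58 ≡ 529 (mod 587).

529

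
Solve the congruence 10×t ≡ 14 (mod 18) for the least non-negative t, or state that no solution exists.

5

gcd(10, 18) = 2, and 2 | 14, so solutions exist.
Divide through by 2: 5×t = 7 (mod 9).
5⁻¹ ≡ 2 (mod 9).
t ≡ 2×7 ≡ 5 (mod 9).
The smallest non-negative solution is t = 5.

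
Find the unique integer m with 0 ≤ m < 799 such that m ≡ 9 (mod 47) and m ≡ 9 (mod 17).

9

47⁻¹ mod 17: 47·4 ≡ 1 (mod 17), so 47⁻¹ ≡ 4.
m = 9 + 47·((9 − 9)·4 mod 17) = 9 + 47·0 = 9.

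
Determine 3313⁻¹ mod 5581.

5581 = 1×3313 + 2268
3313 = 1×2268 + 1045
2268 = 2×1045 + 178
1045 = 5×178 + 155
178 = 1×155 + 23
155 = 6×23 + 17
23 = 1×17 + 6
17 = 2×6 + 5
6 = 1×5 + 1
5 = 5×1 + 0
gcd(3313, 5581) = 1, so the inverse exists.
Back-substitute for 1:
1 = 1×6 − 1×5
  = −1×17 + 3×6
  = 3×23 − 4×17
  = −4×155 + 27×23
  = 27×178 − 31×155
  = −31×1045 + 182×178
  = 182×2268 − 395×1045
  = −395×3313 + 577×2268
  = 577×5581 − 972×3313
So 3313⁻¹ ≡ −972 ≡ 4609 (mod 5581).

4609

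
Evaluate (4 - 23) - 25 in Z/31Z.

18

4 - 23 = -19 ≡ 12 (mod 31)
12 - 25 = -13 ≡ 18 (mod 31)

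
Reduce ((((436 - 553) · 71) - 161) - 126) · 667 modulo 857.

436 - 553 = -117 ≡ 740 (mod 857)
740 · 71 = 52540 ≡ 263 (mod 857)
263 - 161 = 102
102 - 126 = -24 ≡ 833 (mod 857)
833 · 667 = 555611 ≡ 275 (mod 857)

275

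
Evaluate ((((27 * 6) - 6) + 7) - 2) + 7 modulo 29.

27 * 6 = 162 ≡ 17 (mod 29)
17 - 6 = 11
11 + 7 = 18
18 - 2 = 16
16 + 7 = 23

23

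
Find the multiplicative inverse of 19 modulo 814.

557

814 = 42·19 + 16
19 = 1·16 + 3
16 = 5·3 + 1
3 = 3·1 + 0
gcd(19, 814) = 1, so the inverse exists.
Bézout: 1 = 6·814 − 257·19.
So 19⁻¹ ≡ −257 ≡ 557 (mod 814).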